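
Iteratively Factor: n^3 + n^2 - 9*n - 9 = (n + 3)*(n^2 - 2*n - 3) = (n + 1)*(n + 3)*(n - 3)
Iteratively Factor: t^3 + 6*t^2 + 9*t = (t + 3)*(t^2 + 3*t) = (t + 3)^2*(t)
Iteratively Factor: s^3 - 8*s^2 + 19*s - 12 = (s - 3)*(s^2 - 5*s + 4) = (s - 4)*(s - 3)*(s - 1)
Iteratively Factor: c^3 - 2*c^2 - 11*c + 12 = (c - 1)*(c^2 - c - 12) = (c - 1)*(c + 3)*(c - 4)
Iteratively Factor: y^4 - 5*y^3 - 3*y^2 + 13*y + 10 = (y + 1)*(y^3 - 6*y^2 + 3*y + 10) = (y - 2)*(y + 1)*(y^2 - 4*y - 5) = (y - 5)*(y - 2)*(y + 1)*(y + 1)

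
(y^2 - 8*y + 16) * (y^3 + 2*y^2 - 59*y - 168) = y^5 - 6*y^4 - 59*y^3 + 336*y^2 + 400*y - 2688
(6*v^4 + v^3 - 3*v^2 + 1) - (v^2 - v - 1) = 6*v^4 + v^3 - 4*v^2 + v + 2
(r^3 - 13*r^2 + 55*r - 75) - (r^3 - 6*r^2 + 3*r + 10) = -7*r^2 + 52*r - 85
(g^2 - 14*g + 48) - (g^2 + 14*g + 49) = -28*g - 1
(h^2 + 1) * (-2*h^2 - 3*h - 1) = -2*h^4 - 3*h^3 - 3*h^2 - 3*h - 1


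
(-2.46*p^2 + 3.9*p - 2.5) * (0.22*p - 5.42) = -0.5412*p^3 + 14.1912*p^2 - 21.688*p + 13.55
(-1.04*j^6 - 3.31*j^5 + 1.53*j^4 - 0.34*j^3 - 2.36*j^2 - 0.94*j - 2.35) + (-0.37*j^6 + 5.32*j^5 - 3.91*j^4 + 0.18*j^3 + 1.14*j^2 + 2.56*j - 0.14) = -1.41*j^6 + 2.01*j^5 - 2.38*j^4 - 0.16*j^3 - 1.22*j^2 + 1.62*j - 2.49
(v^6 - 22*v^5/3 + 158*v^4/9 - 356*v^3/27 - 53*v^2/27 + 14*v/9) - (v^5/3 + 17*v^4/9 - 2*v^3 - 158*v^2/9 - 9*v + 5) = v^6 - 23*v^5/3 + 47*v^4/3 - 302*v^3/27 + 421*v^2/27 + 95*v/9 - 5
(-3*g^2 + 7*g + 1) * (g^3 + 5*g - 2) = -3*g^5 + 7*g^4 - 14*g^3 + 41*g^2 - 9*g - 2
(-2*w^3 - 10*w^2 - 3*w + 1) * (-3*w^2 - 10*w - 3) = 6*w^5 + 50*w^4 + 115*w^3 + 57*w^2 - w - 3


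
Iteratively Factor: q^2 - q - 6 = (q + 2)*(q - 3)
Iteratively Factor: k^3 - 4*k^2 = (k)*(k^2 - 4*k) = k*(k - 4)*(k)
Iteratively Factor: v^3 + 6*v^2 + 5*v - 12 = (v + 3)*(v^2 + 3*v - 4) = (v + 3)*(v + 4)*(v - 1)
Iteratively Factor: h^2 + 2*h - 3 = (h - 1)*(h + 3)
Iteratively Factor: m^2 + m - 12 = (m + 4)*(m - 3)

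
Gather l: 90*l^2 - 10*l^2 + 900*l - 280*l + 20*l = 80*l^2 + 640*l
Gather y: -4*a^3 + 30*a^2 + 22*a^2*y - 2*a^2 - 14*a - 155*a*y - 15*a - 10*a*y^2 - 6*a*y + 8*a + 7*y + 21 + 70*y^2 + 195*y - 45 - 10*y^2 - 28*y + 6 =-4*a^3 + 28*a^2 - 21*a + y^2*(60 - 10*a) + y*(22*a^2 - 161*a + 174) - 18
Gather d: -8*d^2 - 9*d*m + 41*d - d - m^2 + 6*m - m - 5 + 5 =-8*d^2 + d*(40 - 9*m) - m^2 + 5*m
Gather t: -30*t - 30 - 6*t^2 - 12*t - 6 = -6*t^2 - 42*t - 36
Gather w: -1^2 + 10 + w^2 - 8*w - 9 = w^2 - 8*w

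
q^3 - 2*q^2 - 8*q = q*(q - 4)*(q + 2)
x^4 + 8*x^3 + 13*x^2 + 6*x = x*(x + 1)^2*(x + 6)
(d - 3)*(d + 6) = d^2 + 3*d - 18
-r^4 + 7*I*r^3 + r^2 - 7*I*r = r*(r - 7*I)*(I*r - I)*(I*r + I)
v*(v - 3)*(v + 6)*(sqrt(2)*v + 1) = sqrt(2)*v^4 + v^3 + 3*sqrt(2)*v^3 - 18*sqrt(2)*v^2 + 3*v^2 - 18*v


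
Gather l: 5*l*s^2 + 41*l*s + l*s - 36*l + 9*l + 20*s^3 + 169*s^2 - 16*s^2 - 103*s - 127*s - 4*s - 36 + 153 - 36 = l*(5*s^2 + 42*s - 27) + 20*s^3 + 153*s^2 - 234*s + 81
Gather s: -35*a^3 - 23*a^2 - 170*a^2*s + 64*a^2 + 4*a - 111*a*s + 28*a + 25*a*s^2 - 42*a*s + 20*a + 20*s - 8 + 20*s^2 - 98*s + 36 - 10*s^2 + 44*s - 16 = -35*a^3 + 41*a^2 + 52*a + s^2*(25*a + 10) + s*(-170*a^2 - 153*a - 34) + 12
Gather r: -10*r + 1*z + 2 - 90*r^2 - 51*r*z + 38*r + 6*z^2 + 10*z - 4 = -90*r^2 + r*(28 - 51*z) + 6*z^2 + 11*z - 2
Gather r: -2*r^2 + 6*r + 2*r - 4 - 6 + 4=-2*r^2 + 8*r - 6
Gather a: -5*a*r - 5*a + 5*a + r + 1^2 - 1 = -5*a*r + r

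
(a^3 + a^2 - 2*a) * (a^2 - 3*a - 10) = a^5 - 2*a^4 - 15*a^3 - 4*a^2 + 20*a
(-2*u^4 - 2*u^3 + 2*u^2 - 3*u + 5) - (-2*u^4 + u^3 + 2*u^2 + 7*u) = -3*u^3 - 10*u + 5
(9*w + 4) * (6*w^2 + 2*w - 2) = 54*w^3 + 42*w^2 - 10*w - 8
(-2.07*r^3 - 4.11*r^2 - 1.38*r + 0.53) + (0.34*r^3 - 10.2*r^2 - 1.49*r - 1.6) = -1.73*r^3 - 14.31*r^2 - 2.87*r - 1.07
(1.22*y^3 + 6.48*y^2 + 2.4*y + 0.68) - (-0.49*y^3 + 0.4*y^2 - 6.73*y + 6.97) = 1.71*y^3 + 6.08*y^2 + 9.13*y - 6.29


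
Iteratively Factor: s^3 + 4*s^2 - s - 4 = (s + 4)*(s^2 - 1) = (s + 1)*(s + 4)*(s - 1)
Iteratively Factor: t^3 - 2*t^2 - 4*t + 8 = (t + 2)*(t^2 - 4*t + 4) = (t - 2)*(t + 2)*(t - 2)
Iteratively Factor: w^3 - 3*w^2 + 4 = (w + 1)*(w^2 - 4*w + 4) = (w - 2)*(w + 1)*(w - 2)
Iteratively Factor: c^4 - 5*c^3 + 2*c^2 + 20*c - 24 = (c + 2)*(c^3 - 7*c^2 + 16*c - 12) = (c - 3)*(c + 2)*(c^2 - 4*c + 4) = (c - 3)*(c - 2)*(c + 2)*(c - 2)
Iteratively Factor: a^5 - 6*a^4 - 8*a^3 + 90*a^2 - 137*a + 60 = (a - 1)*(a^4 - 5*a^3 - 13*a^2 + 77*a - 60) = (a - 3)*(a - 1)*(a^3 - 2*a^2 - 19*a + 20) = (a - 3)*(a - 1)*(a + 4)*(a^2 - 6*a + 5) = (a - 5)*(a - 3)*(a - 1)*(a + 4)*(a - 1)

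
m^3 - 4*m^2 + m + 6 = (m - 3)*(m - 2)*(m + 1)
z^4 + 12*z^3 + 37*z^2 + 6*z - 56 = (z - 1)*(z + 2)*(z + 4)*(z + 7)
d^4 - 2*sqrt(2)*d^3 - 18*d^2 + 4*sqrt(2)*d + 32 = (d - 4*sqrt(2))*(d - sqrt(2))*(d + sqrt(2))*(d + 2*sqrt(2))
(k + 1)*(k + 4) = k^2 + 5*k + 4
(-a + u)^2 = a^2 - 2*a*u + u^2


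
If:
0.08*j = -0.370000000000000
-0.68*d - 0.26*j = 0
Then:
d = 1.77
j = -4.62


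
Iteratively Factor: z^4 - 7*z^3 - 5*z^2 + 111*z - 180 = (z - 3)*(z^3 - 4*z^2 - 17*z + 60) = (z - 5)*(z - 3)*(z^2 + z - 12) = (z - 5)*(z - 3)*(z + 4)*(z - 3)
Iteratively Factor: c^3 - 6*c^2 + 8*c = (c - 2)*(c^2 - 4*c) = (c - 4)*(c - 2)*(c)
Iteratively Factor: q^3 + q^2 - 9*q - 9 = (q + 3)*(q^2 - 2*q - 3) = (q + 1)*(q + 3)*(q - 3)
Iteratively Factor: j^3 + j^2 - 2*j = (j)*(j^2 + j - 2) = j*(j + 2)*(j - 1)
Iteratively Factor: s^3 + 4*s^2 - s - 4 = (s + 4)*(s^2 - 1) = (s + 1)*(s + 4)*(s - 1)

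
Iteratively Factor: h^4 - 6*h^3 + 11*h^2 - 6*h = (h)*(h^3 - 6*h^2 + 11*h - 6) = h*(h - 3)*(h^2 - 3*h + 2) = h*(h - 3)*(h - 1)*(h - 2)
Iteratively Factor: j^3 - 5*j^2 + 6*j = (j - 3)*(j^2 - 2*j) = j*(j - 3)*(j - 2)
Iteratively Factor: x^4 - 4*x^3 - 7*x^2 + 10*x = (x - 1)*(x^3 - 3*x^2 - 10*x) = (x - 1)*(x + 2)*(x^2 - 5*x) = (x - 5)*(x - 1)*(x + 2)*(x)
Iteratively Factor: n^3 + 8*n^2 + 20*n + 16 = (n + 2)*(n^2 + 6*n + 8) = (n + 2)*(n + 4)*(n + 2)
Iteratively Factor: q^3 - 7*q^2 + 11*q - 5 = (q - 5)*(q^2 - 2*q + 1) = (q - 5)*(q - 1)*(q - 1)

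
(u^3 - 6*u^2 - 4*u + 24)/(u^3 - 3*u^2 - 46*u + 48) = (u^3 - 6*u^2 - 4*u + 24)/(u^3 - 3*u^2 - 46*u + 48)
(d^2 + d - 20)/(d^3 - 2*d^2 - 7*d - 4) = (d + 5)/(d^2 + 2*d + 1)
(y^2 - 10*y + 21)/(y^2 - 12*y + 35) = (y - 3)/(y - 5)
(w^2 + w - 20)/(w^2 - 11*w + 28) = (w + 5)/(w - 7)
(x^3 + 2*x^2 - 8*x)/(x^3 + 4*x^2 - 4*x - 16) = x/(x + 2)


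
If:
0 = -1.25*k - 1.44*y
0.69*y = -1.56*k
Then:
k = 0.00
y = 0.00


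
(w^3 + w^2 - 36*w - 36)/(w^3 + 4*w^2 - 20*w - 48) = (w^2 - 5*w - 6)/(w^2 - 2*w - 8)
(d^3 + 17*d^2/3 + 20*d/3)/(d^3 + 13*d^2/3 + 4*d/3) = (3*d + 5)/(3*d + 1)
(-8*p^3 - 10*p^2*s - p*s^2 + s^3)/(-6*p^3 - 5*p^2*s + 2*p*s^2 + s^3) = (8*p^2 + 2*p*s - s^2)/(6*p^2 - p*s - s^2)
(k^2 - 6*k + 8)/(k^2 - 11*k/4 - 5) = 4*(k - 2)/(4*k + 5)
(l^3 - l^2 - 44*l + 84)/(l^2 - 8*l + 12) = l + 7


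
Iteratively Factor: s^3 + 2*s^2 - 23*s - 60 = (s + 4)*(s^2 - 2*s - 15) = (s - 5)*(s + 4)*(s + 3)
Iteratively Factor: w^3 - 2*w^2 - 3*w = (w + 1)*(w^2 - 3*w) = (w - 3)*(w + 1)*(w)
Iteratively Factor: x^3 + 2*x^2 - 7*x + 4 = (x - 1)*(x^2 + 3*x - 4) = (x - 1)^2*(x + 4)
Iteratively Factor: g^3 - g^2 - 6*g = (g + 2)*(g^2 - 3*g) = (g - 3)*(g + 2)*(g)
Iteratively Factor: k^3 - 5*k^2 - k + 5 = (k - 5)*(k^2 - 1) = (k - 5)*(k - 1)*(k + 1)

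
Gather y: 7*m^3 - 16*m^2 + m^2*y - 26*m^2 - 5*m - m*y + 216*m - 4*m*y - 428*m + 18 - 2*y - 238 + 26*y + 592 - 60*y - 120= 7*m^3 - 42*m^2 - 217*m + y*(m^2 - 5*m - 36) + 252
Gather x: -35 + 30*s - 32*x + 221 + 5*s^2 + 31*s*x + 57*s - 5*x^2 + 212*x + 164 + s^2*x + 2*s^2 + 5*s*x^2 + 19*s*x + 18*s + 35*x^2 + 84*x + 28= 7*s^2 + 105*s + x^2*(5*s + 30) + x*(s^2 + 50*s + 264) + 378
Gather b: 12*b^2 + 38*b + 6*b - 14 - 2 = 12*b^2 + 44*b - 16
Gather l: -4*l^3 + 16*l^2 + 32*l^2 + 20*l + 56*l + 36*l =-4*l^3 + 48*l^2 + 112*l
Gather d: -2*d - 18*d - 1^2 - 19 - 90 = -20*d - 110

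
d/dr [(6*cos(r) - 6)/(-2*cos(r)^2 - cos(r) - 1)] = 12*(sin(r)^2 + 2*cos(r))*sin(r)/(cos(r) + cos(2*r) + 2)^2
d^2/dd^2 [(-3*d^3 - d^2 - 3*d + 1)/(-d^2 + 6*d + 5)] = 4*(66*d^3 + 141*d^2 + 144*d - 53)/(d^6 - 18*d^5 + 93*d^4 - 36*d^3 - 465*d^2 - 450*d - 125)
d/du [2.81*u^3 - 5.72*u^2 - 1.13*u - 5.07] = 8.43*u^2 - 11.44*u - 1.13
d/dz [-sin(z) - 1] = -cos(z)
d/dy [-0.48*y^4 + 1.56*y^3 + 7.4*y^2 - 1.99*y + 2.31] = -1.92*y^3 + 4.68*y^2 + 14.8*y - 1.99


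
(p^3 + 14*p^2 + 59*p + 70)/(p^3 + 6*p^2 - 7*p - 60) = (p^2 + 9*p + 14)/(p^2 + p - 12)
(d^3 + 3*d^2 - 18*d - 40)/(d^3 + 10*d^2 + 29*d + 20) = (d^2 - 2*d - 8)/(d^2 + 5*d + 4)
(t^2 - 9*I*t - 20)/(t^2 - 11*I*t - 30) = (t - 4*I)/(t - 6*I)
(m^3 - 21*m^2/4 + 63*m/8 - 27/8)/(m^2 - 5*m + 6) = (8*m^2 - 18*m + 9)/(8*(m - 2))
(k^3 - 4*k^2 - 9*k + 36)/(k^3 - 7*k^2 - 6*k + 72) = (k - 3)/(k - 6)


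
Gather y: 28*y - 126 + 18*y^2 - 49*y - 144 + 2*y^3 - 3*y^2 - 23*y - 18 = 2*y^3 + 15*y^2 - 44*y - 288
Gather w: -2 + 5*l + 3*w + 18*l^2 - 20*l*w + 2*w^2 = 18*l^2 + 5*l + 2*w^2 + w*(3 - 20*l) - 2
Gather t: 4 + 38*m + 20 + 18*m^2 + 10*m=18*m^2 + 48*m + 24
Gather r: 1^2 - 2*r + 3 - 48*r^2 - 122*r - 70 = -48*r^2 - 124*r - 66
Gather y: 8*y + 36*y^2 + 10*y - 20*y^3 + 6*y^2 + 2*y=-20*y^3 + 42*y^2 + 20*y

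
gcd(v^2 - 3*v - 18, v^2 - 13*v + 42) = v - 6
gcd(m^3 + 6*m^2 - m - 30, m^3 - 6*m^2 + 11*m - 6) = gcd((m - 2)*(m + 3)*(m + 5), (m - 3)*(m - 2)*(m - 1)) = m - 2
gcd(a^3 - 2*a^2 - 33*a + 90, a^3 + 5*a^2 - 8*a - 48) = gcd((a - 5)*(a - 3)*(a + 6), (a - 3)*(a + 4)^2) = a - 3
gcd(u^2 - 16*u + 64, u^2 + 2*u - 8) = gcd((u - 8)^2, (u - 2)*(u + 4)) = 1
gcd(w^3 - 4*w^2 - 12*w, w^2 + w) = w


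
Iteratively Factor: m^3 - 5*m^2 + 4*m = (m - 1)*(m^2 - 4*m) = (m - 4)*(m - 1)*(m)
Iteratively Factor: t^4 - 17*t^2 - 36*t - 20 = (t + 2)*(t^3 - 2*t^2 - 13*t - 10) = (t + 2)^2*(t^2 - 4*t - 5) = (t + 1)*(t + 2)^2*(t - 5)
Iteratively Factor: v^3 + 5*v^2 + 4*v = (v + 4)*(v^2 + v) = v*(v + 4)*(v + 1)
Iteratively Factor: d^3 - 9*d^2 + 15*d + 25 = (d + 1)*(d^2 - 10*d + 25) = (d - 5)*(d + 1)*(d - 5)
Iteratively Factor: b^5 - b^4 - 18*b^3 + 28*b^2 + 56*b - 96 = (b - 2)*(b^4 + b^3 - 16*b^2 - 4*b + 48) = (b - 3)*(b - 2)*(b^3 + 4*b^2 - 4*b - 16) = (b - 3)*(b - 2)*(b + 4)*(b^2 - 4) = (b - 3)*(b - 2)*(b + 2)*(b + 4)*(b - 2)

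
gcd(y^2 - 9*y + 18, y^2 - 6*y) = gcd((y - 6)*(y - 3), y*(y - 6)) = y - 6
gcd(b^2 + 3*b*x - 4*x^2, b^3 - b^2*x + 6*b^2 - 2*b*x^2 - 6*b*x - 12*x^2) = 1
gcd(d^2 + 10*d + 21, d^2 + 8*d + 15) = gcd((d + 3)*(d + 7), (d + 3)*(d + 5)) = d + 3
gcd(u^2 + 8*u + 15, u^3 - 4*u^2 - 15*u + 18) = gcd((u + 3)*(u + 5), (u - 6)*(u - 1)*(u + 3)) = u + 3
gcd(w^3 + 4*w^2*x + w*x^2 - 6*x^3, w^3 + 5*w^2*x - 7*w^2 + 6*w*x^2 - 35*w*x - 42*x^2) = w^2 + 5*w*x + 6*x^2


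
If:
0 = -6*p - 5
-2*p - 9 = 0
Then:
No Solution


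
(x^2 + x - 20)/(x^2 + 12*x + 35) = (x - 4)/(x + 7)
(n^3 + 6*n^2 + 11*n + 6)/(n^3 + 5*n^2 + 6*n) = (n + 1)/n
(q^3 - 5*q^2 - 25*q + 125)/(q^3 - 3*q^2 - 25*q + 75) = (q - 5)/(q - 3)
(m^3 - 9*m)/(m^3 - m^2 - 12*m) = (m - 3)/(m - 4)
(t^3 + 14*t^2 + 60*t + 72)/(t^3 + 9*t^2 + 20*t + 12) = (t + 6)/(t + 1)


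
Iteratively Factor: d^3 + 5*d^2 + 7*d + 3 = (d + 3)*(d^2 + 2*d + 1) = (d + 1)*(d + 3)*(d + 1)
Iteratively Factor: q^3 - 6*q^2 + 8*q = (q - 4)*(q^2 - 2*q) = q*(q - 4)*(q - 2)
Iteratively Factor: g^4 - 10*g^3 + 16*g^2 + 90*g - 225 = (g - 5)*(g^3 - 5*g^2 - 9*g + 45) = (g - 5)*(g - 3)*(g^2 - 2*g - 15) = (g - 5)*(g - 3)*(g + 3)*(g - 5)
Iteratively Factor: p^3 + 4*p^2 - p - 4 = (p - 1)*(p^2 + 5*p + 4) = (p - 1)*(p + 4)*(p + 1)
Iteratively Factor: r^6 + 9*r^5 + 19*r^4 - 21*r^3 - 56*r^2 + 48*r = (r + 3)*(r^5 + 6*r^4 + r^3 - 24*r^2 + 16*r) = (r + 3)*(r + 4)*(r^4 + 2*r^3 - 7*r^2 + 4*r) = (r - 1)*(r + 3)*(r + 4)*(r^3 + 3*r^2 - 4*r) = r*(r - 1)*(r + 3)*(r + 4)*(r^2 + 3*r - 4) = r*(r - 1)*(r + 3)*(r + 4)^2*(r - 1)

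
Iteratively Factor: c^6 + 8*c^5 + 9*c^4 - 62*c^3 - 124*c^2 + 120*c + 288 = (c - 2)*(c^5 + 10*c^4 + 29*c^3 - 4*c^2 - 132*c - 144) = (c - 2)*(c + 3)*(c^4 + 7*c^3 + 8*c^2 - 28*c - 48) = (c - 2)^2*(c + 3)*(c^3 + 9*c^2 + 26*c + 24) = (c - 2)^2*(c + 2)*(c + 3)*(c^2 + 7*c + 12) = (c - 2)^2*(c + 2)*(c + 3)*(c + 4)*(c + 3)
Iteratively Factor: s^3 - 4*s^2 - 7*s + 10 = (s - 5)*(s^2 + s - 2) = (s - 5)*(s + 2)*(s - 1)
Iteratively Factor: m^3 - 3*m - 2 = (m + 1)*(m^2 - m - 2) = (m - 2)*(m + 1)*(m + 1)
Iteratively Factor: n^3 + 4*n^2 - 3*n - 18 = (n + 3)*(n^2 + n - 6) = (n + 3)^2*(n - 2)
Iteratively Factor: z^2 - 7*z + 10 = (z - 5)*(z - 2)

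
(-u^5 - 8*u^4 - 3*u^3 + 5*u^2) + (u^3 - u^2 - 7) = -u^5 - 8*u^4 - 2*u^3 + 4*u^2 - 7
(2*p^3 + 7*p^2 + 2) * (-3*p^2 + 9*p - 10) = -6*p^5 - 3*p^4 + 43*p^3 - 76*p^2 + 18*p - 20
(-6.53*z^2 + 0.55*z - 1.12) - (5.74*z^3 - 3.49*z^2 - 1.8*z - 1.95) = -5.74*z^3 - 3.04*z^2 + 2.35*z + 0.83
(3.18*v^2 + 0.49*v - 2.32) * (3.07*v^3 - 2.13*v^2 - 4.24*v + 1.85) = 9.7626*v^5 - 5.2691*v^4 - 21.6493*v^3 + 8.747*v^2 + 10.7433*v - 4.292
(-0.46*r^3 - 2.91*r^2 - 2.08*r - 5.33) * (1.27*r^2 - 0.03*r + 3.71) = -0.5842*r^5 - 3.6819*r^4 - 4.2609*r^3 - 17.5028*r^2 - 7.5569*r - 19.7743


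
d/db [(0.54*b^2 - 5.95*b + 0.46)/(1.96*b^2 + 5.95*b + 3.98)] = (14.875*b^2 + 2.4952*b - 26.418)/(3.8416*b^4 + 23.324*b^3 + 51.0041*b^2 + 47.362*b + 15.8404)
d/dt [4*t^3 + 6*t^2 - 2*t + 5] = 12*t^2 + 12*t - 2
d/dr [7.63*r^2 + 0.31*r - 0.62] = 15.26*r + 0.31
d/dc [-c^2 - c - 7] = -2*c - 1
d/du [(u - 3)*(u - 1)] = 2*u - 4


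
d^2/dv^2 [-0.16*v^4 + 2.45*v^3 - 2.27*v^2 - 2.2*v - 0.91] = -1.92*v^2 + 14.7*v - 4.54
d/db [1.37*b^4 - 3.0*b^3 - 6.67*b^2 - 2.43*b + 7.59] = 5.48*b^3 - 9.0*b^2 - 13.34*b - 2.43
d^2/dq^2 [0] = 0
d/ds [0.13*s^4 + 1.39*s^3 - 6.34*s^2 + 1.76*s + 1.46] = 0.52*s^3 + 4.17*s^2 - 12.68*s + 1.76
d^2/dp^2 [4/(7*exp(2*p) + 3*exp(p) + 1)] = 4*(2*(14*exp(p) + 3)^2*exp(p) - (28*exp(p) + 3)*(7*exp(2*p) + 3*exp(p) + 1))*exp(p)/(7*exp(2*p) + 3*exp(p) + 1)^3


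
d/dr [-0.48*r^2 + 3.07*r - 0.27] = 3.07 - 0.96*r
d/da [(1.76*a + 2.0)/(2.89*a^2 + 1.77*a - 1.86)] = (5.0864*a^2 + 3.1152*a - (1.76*a + 2.0)*(5.78*a + 1.77) - 3.2736)/(2.89*a^2 + 1.77*a - 1.86)^2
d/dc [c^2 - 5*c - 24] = 2*c - 5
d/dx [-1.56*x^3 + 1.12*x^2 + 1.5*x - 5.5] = -4.68*x^2 + 2.24*x + 1.5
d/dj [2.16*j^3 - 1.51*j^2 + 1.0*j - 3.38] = 6.48*j^2 - 3.02*j + 1.0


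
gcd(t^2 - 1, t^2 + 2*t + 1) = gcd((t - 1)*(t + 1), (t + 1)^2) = t + 1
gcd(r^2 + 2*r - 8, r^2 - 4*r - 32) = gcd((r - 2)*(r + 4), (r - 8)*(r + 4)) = r + 4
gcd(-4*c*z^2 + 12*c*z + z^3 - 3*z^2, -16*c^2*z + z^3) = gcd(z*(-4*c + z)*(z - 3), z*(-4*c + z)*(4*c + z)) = -4*c*z + z^2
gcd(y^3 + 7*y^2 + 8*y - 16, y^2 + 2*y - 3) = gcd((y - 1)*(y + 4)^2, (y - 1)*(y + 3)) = y - 1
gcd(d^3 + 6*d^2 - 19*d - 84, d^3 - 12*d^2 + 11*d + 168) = d + 3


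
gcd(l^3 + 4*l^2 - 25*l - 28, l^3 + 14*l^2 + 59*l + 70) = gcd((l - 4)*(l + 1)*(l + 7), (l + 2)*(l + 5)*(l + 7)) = l + 7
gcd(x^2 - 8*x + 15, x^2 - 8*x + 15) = x^2 - 8*x + 15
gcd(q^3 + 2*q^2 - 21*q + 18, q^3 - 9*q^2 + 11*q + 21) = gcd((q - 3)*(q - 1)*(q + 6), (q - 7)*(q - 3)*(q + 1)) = q - 3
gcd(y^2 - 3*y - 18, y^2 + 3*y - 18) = 1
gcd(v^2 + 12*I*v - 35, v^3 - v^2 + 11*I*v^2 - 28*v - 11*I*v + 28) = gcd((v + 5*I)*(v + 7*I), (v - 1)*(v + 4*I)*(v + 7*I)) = v + 7*I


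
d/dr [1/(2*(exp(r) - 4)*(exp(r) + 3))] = (1/2 - exp(r))*exp(r)/(exp(4*r) - 2*exp(3*r) - 23*exp(2*r) + 24*exp(r) + 144)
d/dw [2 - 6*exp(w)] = -6*exp(w)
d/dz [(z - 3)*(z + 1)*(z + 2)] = 3*z^2 - 7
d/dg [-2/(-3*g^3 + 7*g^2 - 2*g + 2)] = 2*(-9*g^2 + 14*g - 2)/(3*g^3 - 7*g^2 + 2*g - 2)^2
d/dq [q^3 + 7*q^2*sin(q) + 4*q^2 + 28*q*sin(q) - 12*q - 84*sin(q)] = 7*q^2*cos(q) + 3*q^2 + 14*q*sin(q) + 28*q*cos(q) + 8*q + 28*sin(q) - 84*cos(q) - 12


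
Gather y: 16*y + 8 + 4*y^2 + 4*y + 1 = 4*y^2 + 20*y + 9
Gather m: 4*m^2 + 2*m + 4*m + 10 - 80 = 4*m^2 + 6*m - 70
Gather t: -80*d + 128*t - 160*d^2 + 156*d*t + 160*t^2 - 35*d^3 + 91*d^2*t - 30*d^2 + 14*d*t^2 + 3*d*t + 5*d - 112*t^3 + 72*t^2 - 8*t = -35*d^3 - 190*d^2 - 75*d - 112*t^3 + t^2*(14*d + 232) + t*(91*d^2 + 159*d + 120)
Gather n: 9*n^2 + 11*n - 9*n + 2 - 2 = 9*n^2 + 2*n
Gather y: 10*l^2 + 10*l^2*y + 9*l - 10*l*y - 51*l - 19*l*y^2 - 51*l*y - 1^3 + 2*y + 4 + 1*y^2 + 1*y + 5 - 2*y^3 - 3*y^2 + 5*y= 10*l^2 - 42*l - 2*y^3 + y^2*(-19*l - 2) + y*(10*l^2 - 61*l + 8) + 8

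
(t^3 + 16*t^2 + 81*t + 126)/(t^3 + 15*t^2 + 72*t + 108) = (t + 7)/(t + 6)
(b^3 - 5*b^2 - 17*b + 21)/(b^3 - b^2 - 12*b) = (b^2 - 8*b + 7)/(b*(b - 4))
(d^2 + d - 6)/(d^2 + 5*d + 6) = (d - 2)/(d + 2)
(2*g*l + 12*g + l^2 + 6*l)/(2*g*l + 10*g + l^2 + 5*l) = (l + 6)/(l + 5)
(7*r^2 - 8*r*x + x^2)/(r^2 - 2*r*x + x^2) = (-7*r + x)/(-r + x)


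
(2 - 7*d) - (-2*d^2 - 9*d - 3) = 2*d^2 + 2*d + 5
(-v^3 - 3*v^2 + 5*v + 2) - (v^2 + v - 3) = -v^3 - 4*v^2 + 4*v + 5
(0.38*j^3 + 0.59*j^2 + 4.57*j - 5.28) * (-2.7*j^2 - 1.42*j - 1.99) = -1.026*j^5 - 2.1326*j^4 - 13.933*j^3 + 6.5925*j^2 - 1.5967*j + 10.5072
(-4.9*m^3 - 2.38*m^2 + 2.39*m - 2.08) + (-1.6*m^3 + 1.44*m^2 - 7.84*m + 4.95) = -6.5*m^3 - 0.94*m^2 - 5.45*m + 2.87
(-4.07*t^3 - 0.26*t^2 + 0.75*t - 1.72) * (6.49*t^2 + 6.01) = -26.4143*t^5 - 1.6874*t^4 - 19.5932*t^3 - 12.7254*t^2 + 4.5075*t - 10.3372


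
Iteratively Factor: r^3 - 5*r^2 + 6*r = (r - 2)*(r^2 - 3*r) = (r - 3)*(r - 2)*(r)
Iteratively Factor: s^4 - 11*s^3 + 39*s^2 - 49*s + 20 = (s - 4)*(s^3 - 7*s^2 + 11*s - 5) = (s - 4)*(s - 1)*(s^2 - 6*s + 5) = (s - 4)*(s - 1)^2*(s - 5)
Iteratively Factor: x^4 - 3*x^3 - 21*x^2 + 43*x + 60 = (x + 4)*(x^3 - 7*x^2 + 7*x + 15) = (x + 1)*(x + 4)*(x^2 - 8*x + 15) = (x - 5)*(x + 1)*(x + 4)*(x - 3)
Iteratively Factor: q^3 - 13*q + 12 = (q - 1)*(q^2 + q - 12) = (q - 1)*(q + 4)*(q - 3)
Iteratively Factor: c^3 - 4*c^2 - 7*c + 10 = (c - 1)*(c^2 - 3*c - 10) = (c - 5)*(c - 1)*(c + 2)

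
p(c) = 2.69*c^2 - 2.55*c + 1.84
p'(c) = 5.38*c - 2.55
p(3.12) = 20.07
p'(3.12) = 14.24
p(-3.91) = 52.94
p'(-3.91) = -23.59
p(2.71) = 14.69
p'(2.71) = 12.03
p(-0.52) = 3.89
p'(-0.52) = -5.35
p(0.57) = 1.26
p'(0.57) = 0.52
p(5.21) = 61.57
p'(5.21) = 25.48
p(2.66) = 14.09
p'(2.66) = 11.76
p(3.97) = 34.11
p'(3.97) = 18.81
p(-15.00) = 645.34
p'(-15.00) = -83.25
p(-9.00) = 242.68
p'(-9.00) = -50.97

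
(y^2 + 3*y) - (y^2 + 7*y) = -4*y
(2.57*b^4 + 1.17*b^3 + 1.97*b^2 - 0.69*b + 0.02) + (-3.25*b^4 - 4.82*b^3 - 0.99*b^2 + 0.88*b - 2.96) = -0.68*b^4 - 3.65*b^3 + 0.98*b^2 + 0.19*b - 2.94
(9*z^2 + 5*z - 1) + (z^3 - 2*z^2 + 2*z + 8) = z^3 + 7*z^2 + 7*z + 7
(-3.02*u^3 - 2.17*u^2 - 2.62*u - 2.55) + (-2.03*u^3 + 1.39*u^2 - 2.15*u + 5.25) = -5.05*u^3 - 0.78*u^2 - 4.77*u + 2.7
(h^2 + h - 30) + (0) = h^2 + h - 30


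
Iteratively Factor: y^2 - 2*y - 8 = (y - 4)*(y + 2)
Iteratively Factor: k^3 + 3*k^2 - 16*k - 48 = (k - 4)*(k^2 + 7*k + 12) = (k - 4)*(k + 3)*(k + 4)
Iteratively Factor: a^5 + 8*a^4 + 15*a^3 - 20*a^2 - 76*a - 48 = (a - 2)*(a^4 + 10*a^3 + 35*a^2 + 50*a + 24) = (a - 2)*(a + 1)*(a^3 + 9*a^2 + 26*a + 24) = (a - 2)*(a + 1)*(a + 2)*(a^2 + 7*a + 12) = (a - 2)*(a + 1)*(a + 2)*(a + 3)*(a + 4)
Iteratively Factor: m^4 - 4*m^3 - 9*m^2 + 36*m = (m)*(m^3 - 4*m^2 - 9*m + 36) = m*(m - 4)*(m^2 - 9) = m*(m - 4)*(m + 3)*(m - 3)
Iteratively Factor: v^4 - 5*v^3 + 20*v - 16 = (v - 1)*(v^3 - 4*v^2 - 4*v + 16) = (v - 2)*(v - 1)*(v^2 - 2*v - 8) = (v - 4)*(v - 2)*(v - 1)*(v + 2)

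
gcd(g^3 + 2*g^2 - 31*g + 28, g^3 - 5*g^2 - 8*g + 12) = g - 1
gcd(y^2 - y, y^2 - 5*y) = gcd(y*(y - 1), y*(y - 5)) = y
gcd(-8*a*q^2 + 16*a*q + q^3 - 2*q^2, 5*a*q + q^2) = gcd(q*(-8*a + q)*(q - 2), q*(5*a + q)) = q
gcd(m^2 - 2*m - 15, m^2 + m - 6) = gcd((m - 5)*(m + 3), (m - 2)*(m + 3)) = m + 3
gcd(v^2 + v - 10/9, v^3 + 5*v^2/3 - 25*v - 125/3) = v + 5/3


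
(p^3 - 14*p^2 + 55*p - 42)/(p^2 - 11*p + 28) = (p^2 - 7*p + 6)/(p - 4)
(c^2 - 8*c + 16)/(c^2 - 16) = (c - 4)/(c + 4)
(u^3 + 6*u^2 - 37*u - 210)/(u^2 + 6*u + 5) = (u^2 + u - 42)/(u + 1)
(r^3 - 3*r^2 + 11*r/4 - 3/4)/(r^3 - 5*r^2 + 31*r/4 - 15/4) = (2*r - 1)/(2*r - 5)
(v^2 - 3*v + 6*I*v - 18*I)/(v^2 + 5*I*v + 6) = (v - 3)/(v - I)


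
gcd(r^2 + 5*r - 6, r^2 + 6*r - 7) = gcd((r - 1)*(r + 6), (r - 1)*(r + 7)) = r - 1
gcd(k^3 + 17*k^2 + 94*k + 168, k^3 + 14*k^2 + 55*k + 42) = k^2 + 13*k + 42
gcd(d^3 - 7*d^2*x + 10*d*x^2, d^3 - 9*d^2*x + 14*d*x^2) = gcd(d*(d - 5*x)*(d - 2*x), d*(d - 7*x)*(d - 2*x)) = -d^2 + 2*d*x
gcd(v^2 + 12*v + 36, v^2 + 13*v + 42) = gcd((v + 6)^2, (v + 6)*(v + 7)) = v + 6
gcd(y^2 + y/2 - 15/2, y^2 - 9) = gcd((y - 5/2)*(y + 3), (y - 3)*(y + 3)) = y + 3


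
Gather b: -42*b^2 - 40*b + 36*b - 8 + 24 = -42*b^2 - 4*b + 16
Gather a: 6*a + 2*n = 6*a + 2*n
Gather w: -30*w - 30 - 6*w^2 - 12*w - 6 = -6*w^2 - 42*w - 36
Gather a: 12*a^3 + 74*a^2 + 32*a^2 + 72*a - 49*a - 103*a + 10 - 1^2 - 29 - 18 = 12*a^3 + 106*a^2 - 80*a - 38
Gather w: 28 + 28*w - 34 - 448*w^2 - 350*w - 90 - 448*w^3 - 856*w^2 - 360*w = -448*w^3 - 1304*w^2 - 682*w - 96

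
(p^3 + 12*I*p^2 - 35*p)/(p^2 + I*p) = (p^2 + 12*I*p - 35)/(p + I)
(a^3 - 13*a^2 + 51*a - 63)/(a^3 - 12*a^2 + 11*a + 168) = (a^2 - 6*a + 9)/(a^2 - 5*a - 24)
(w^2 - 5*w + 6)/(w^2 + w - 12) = (w - 2)/(w + 4)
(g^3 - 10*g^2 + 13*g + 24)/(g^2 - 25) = (g^3 - 10*g^2 + 13*g + 24)/(g^2 - 25)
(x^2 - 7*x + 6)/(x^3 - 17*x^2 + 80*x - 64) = (x - 6)/(x^2 - 16*x + 64)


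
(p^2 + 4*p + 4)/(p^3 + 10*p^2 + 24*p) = (p^2 + 4*p + 4)/(p*(p^2 + 10*p + 24))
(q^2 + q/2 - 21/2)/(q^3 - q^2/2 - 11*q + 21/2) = 1/(q - 1)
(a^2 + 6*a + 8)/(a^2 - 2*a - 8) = (a + 4)/(a - 4)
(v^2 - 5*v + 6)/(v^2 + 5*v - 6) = (v^2 - 5*v + 6)/(v^2 + 5*v - 6)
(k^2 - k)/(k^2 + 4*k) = (k - 1)/(k + 4)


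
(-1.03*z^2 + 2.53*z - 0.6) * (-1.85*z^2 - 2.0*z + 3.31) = 1.9055*z^4 - 2.6205*z^3 - 7.3593*z^2 + 9.5743*z - 1.986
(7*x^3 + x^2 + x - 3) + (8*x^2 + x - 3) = 7*x^3 + 9*x^2 + 2*x - 6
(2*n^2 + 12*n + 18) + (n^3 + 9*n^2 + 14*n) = n^3 + 11*n^2 + 26*n + 18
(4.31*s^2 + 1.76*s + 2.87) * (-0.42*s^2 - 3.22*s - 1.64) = -1.8102*s^4 - 14.6174*s^3 - 13.941*s^2 - 12.1278*s - 4.7068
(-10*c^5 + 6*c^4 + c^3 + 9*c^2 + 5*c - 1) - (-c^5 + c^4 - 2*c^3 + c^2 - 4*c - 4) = -9*c^5 + 5*c^4 + 3*c^3 + 8*c^2 + 9*c + 3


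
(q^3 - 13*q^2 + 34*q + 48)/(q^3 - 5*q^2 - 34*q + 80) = (q^2 - 5*q - 6)/(q^2 + 3*q - 10)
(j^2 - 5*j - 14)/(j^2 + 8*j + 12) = (j - 7)/(j + 6)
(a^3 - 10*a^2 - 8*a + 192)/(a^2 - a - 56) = (a^2 - 2*a - 24)/(a + 7)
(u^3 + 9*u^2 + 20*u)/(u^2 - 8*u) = (u^2 + 9*u + 20)/(u - 8)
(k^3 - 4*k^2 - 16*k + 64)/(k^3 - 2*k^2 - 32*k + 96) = (k + 4)/(k + 6)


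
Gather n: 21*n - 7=21*n - 7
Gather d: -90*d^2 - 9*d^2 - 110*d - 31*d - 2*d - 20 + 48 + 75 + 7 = -99*d^2 - 143*d + 110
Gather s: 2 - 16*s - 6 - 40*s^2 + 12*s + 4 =-40*s^2 - 4*s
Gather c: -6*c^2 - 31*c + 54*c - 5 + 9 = -6*c^2 + 23*c + 4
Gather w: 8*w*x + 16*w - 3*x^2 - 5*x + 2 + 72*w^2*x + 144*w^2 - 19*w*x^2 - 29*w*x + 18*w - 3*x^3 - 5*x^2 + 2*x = w^2*(72*x + 144) + w*(-19*x^2 - 21*x + 34) - 3*x^3 - 8*x^2 - 3*x + 2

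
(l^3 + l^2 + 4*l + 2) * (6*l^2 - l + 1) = 6*l^5 + 5*l^4 + 24*l^3 + 9*l^2 + 2*l + 2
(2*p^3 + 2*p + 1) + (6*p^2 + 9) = 2*p^3 + 6*p^2 + 2*p + 10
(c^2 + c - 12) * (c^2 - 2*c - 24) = c^4 - c^3 - 38*c^2 + 288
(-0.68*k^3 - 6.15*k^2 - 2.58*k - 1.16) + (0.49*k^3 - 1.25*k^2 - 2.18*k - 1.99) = -0.19*k^3 - 7.4*k^2 - 4.76*k - 3.15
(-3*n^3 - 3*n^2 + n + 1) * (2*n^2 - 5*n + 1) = -6*n^5 + 9*n^4 + 14*n^3 - 6*n^2 - 4*n + 1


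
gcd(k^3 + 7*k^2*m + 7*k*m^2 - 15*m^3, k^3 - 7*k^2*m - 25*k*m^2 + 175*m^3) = k + 5*m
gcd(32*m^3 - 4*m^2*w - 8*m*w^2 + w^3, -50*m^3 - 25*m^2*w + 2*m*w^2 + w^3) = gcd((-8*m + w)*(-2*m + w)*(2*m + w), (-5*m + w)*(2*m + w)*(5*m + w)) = 2*m + w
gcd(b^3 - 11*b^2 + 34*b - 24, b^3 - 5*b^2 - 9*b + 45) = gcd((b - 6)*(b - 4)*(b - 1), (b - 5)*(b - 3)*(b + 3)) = 1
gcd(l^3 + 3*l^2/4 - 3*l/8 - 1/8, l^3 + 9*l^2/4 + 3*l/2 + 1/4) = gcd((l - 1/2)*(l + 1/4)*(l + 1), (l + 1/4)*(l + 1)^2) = l^2 + 5*l/4 + 1/4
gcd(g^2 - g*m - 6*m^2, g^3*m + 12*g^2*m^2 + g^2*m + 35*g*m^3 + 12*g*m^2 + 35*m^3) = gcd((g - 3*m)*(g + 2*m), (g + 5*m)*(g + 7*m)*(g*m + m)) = 1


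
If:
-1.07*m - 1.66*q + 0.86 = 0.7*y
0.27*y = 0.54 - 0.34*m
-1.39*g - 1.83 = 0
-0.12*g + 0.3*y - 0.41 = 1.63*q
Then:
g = -1.32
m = 4.56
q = -0.84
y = -3.74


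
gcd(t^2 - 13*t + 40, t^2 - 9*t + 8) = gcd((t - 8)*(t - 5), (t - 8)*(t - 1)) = t - 8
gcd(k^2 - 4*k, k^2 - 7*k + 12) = k - 4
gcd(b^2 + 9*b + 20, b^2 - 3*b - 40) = b + 5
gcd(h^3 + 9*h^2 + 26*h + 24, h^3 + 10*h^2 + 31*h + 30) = h^2 + 5*h + 6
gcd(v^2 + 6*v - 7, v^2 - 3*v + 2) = v - 1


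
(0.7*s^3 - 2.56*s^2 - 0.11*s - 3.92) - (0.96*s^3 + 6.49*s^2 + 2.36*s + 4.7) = -0.26*s^3 - 9.05*s^2 - 2.47*s - 8.62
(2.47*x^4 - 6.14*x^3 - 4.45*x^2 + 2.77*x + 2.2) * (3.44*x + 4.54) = 8.4968*x^5 - 9.9078*x^4 - 43.1836*x^3 - 10.6742*x^2 + 20.1438*x + 9.988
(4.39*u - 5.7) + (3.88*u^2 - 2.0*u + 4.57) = 3.88*u^2 + 2.39*u - 1.13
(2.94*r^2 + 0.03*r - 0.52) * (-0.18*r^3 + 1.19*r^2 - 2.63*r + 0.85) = -0.5292*r^5 + 3.4932*r^4 - 7.6029*r^3 + 1.8013*r^2 + 1.3931*r - 0.442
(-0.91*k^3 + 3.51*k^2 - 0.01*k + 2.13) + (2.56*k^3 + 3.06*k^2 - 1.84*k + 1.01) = 1.65*k^3 + 6.57*k^2 - 1.85*k + 3.14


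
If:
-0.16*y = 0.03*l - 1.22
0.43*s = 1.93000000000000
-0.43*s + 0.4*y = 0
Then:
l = 14.93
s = 4.49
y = 4.82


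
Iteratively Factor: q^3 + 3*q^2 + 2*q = (q + 1)*(q^2 + 2*q) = (q + 1)*(q + 2)*(q)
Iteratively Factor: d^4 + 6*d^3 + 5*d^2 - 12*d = (d + 3)*(d^3 + 3*d^2 - 4*d) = d*(d + 3)*(d^2 + 3*d - 4) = d*(d + 3)*(d + 4)*(d - 1)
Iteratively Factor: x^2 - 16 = (x + 4)*(x - 4)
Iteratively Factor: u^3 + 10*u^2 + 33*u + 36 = (u + 4)*(u^2 + 6*u + 9) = (u + 3)*(u + 4)*(u + 3)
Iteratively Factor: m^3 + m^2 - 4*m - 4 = (m + 1)*(m^2 - 4) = (m - 2)*(m + 1)*(m + 2)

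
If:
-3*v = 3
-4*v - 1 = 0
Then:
No Solution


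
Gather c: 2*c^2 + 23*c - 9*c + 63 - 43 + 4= 2*c^2 + 14*c + 24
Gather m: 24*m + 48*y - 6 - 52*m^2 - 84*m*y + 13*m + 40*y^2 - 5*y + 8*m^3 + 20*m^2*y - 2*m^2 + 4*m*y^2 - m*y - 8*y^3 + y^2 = 8*m^3 + m^2*(20*y - 54) + m*(4*y^2 - 85*y + 37) - 8*y^3 + 41*y^2 + 43*y - 6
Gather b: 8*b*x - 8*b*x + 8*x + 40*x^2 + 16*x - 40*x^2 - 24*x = 0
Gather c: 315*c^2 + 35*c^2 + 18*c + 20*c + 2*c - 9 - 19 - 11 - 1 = 350*c^2 + 40*c - 40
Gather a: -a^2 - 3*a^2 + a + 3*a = -4*a^2 + 4*a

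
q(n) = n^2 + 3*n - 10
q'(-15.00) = -27.00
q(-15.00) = 170.00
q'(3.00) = 9.00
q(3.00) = 8.00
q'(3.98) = 10.96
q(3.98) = 17.78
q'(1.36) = 5.72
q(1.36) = -4.07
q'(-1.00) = 1.00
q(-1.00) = -12.00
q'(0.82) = 4.64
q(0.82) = -6.87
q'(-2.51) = -2.02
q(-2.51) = -11.23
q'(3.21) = 9.42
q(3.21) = 9.93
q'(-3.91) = -4.82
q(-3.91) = -6.44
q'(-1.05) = 0.90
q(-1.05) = -12.05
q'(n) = 2*n + 3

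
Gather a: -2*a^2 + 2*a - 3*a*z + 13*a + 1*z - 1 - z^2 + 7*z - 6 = -2*a^2 + a*(15 - 3*z) - z^2 + 8*z - 7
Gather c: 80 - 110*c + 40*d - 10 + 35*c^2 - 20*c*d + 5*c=35*c^2 + c*(-20*d - 105) + 40*d + 70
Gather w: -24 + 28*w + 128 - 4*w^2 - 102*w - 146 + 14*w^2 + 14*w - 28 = 10*w^2 - 60*w - 70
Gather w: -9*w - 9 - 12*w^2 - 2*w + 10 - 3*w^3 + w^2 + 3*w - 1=-3*w^3 - 11*w^2 - 8*w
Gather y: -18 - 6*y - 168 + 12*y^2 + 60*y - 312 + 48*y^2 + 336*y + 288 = 60*y^2 + 390*y - 210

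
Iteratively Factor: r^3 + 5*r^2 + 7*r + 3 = (r + 3)*(r^2 + 2*r + 1) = (r + 1)*(r + 3)*(r + 1)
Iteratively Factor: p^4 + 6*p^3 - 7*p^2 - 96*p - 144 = (p + 3)*(p^3 + 3*p^2 - 16*p - 48) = (p + 3)^2*(p^2 - 16) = (p - 4)*(p + 3)^2*(p + 4)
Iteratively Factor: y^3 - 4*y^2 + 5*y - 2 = (y - 1)*(y^2 - 3*y + 2) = (y - 2)*(y - 1)*(y - 1)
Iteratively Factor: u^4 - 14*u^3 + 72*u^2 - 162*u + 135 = (u - 5)*(u^3 - 9*u^2 + 27*u - 27) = (u - 5)*(u - 3)*(u^2 - 6*u + 9) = (u - 5)*(u - 3)^2*(u - 3)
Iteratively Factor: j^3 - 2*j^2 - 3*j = (j + 1)*(j^2 - 3*j) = (j - 3)*(j + 1)*(j)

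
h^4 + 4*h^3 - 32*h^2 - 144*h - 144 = (h - 6)*(h + 2)^2*(h + 6)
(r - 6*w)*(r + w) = r^2 - 5*r*w - 6*w^2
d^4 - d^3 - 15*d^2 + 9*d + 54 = (d - 3)^2*(d + 2)*(d + 3)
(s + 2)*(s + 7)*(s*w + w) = s^3*w + 10*s^2*w + 23*s*w + 14*w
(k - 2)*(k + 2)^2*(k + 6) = k^4 + 8*k^3 + 8*k^2 - 32*k - 48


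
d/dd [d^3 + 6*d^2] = 3*d*(d + 4)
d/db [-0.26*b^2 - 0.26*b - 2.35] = -0.52*b - 0.26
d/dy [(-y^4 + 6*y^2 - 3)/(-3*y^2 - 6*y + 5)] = 2*(2*y*(y^2 - 3)*(3*y^2 + 6*y - 5) - 3*(y + 1)*(y^4 - 6*y^2 + 3))/(3*y^2 + 6*y - 5)^2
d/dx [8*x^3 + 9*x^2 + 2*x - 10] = 24*x^2 + 18*x + 2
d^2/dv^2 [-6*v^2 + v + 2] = -12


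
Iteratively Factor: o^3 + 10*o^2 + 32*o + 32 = (o + 2)*(o^2 + 8*o + 16) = (o + 2)*(o + 4)*(o + 4)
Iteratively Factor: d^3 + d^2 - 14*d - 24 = (d - 4)*(d^2 + 5*d + 6) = (d - 4)*(d + 3)*(d + 2)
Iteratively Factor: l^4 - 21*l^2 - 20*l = (l + 4)*(l^3 - 4*l^2 - 5*l) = (l - 5)*(l + 4)*(l^2 + l) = l*(l - 5)*(l + 4)*(l + 1)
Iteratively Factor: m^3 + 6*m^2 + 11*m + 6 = (m + 2)*(m^2 + 4*m + 3) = (m + 1)*(m + 2)*(m + 3)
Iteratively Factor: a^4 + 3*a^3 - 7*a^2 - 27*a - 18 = (a - 3)*(a^3 + 6*a^2 + 11*a + 6) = (a - 3)*(a + 1)*(a^2 + 5*a + 6) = (a - 3)*(a + 1)*(a + 2)*(a + 3)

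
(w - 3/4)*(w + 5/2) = w^2 + 7*w/4 - 15/8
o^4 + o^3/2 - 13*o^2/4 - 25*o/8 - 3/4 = (o - 2)*(o + 1/2)^2*(o + 3/2)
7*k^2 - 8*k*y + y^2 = (-7*k + y)*(-k + y)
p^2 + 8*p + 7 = (p + 1)*(p + 7)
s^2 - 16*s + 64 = (s - 8)^2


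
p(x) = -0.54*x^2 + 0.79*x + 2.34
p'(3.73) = -3.24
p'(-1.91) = 2.85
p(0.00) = 2.34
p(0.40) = 2.57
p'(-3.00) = 4.03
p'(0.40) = 0.36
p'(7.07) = -6.85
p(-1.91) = -1.14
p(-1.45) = 0.06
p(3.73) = -2.23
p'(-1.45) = 2.36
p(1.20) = 2.51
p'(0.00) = 0.79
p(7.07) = -19.07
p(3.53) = -1.60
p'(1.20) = -0.51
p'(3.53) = -3.02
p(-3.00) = -4.89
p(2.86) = 0.18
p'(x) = 0.79 - 1.08*x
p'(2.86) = -2.30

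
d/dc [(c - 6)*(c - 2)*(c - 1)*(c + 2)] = 4*c^3 - 21*c^2 + 4*c + 28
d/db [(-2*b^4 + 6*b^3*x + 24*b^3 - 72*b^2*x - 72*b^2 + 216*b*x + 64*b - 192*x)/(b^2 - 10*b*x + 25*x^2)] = 2*(2*b^4 - 23*b^3*x - 12*b^3 + 45*b^2*x^2 + 180*b^2*x - 360*b*x^2 - 252*b*x + 32*b + 540*x^2 - 32*x)/(-b^3 + 15*b^2*x - 75*b*x^2 + 125*x^3)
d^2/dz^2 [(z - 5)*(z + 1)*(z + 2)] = 6*z - 4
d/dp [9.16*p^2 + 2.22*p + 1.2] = 18.32*p + 2.22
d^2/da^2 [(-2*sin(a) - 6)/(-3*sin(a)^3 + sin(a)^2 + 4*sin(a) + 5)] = 2*(36*sin(a)^7 + 234*sin(a)^6 - 104*sin(a)^5 - 175*sin(a)^4 + 529*sin(a)^3 - 14*sin(a)^2 - 347*sin(a) - 26)/(-3*sin(a)^3 + sin(a)^2 + 4*sin(a) + 5)^3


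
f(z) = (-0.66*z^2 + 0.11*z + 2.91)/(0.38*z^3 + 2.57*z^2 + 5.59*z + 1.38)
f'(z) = (0.11 - 1.32*z)/(0.38*z^3 + 2.57*z^2 + 5.59*z + 1.38) + (-1.14*z^2 - 5.14*z - 5.59)*(-0.66*z^2 + 0.11*z + 2.91)/(0.38*z^3 + 2.57*z^2 + 5.59*z + 1.38)^2 = (0.2508*z^4 - 0.0836000000000001*z^3 - 7.2895*z^2 - 16.779*z - 16.1151)/(0.1444*z^6 + 1.9532*z^5 + 10.8533*z^4 + 29.7814*z^3 + 38.3413*z^2 + 15.4284*z + 1.9044)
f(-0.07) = 2.90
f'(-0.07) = -14.94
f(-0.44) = -4.45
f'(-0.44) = -26.83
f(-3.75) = 1.95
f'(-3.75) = -0.14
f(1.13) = 0.19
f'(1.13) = -0.33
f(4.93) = -0.09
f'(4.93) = -0.01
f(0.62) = 0.46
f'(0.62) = -0.83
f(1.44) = 0.11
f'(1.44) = -0.22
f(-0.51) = -3.15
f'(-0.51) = -12.96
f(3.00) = -0.05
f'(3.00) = -0.04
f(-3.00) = 1.33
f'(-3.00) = -1.39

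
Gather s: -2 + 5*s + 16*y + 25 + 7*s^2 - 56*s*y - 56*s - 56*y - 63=7*s^2 + s*(-56*y - 51) - 40*y - 40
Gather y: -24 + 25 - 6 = -5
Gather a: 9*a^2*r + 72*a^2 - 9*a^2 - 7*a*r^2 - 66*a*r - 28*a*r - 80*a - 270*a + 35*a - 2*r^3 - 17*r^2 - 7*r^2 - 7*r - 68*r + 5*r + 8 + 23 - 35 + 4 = a^2*(9*r + 63) + a*(-7*r^2 - 94*r - 315) - 2*r^3 - 24*r^2 - 70*r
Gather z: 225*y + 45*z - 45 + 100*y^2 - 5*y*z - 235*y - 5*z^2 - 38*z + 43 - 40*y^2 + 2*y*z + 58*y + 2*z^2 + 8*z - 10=60*y^2 + 48*y - 3*z^2 + z*(15 - 3*y) - 12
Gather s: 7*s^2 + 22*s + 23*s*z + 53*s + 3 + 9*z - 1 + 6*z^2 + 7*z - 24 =7*s^2 + s*(23*z + 75) + 6*z^2 + 16*z - 22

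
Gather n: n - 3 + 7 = n + 4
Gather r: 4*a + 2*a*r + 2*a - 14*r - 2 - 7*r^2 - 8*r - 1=6*a - 7*r^2 + r*(2*a - 22) - 3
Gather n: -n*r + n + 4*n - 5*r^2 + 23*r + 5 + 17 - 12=n*(5 - r) - 5*r^2 + 23*r + 10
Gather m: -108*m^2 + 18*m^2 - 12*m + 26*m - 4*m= -90*m^2 + 10*m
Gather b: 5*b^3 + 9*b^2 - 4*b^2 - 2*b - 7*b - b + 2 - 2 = 5*b^3 + 5*b^2 - 10*b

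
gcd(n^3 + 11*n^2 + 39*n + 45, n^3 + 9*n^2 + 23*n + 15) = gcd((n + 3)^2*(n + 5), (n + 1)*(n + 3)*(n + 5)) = n^2 + 8*n + 15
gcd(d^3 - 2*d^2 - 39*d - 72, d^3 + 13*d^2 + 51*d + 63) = d^2 + 6*d + 9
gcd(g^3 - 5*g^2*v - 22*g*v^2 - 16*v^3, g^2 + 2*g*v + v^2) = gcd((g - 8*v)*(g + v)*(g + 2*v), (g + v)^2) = g + v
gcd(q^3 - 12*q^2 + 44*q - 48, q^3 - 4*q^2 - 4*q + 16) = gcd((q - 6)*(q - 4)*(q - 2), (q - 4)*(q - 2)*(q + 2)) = q^2 - 6*q + 8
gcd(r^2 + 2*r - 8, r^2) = 1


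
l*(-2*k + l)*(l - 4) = -2*k*l^2 + 8*k*l + l^3 - 4*l^2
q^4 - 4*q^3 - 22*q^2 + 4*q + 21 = (q - 7)*(q - 1)*(q + 1)*(q + 3)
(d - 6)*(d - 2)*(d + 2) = d^3 - 6*d^2 - 4*d + 24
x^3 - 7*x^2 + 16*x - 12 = (x - 3)*(x - 2)^2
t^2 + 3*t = t*(t + 3)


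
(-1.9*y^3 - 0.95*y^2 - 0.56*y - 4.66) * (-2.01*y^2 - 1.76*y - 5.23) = 3.819*y^5 + 5.2535*y^4 + 12.7346*y^3 + 15.3207*y^2 + 11.1304*y + 24.3718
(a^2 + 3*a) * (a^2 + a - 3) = a^4 + 4*a^3 - 9*a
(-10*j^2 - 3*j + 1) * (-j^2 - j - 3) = 10*j^4 + 13*j^3 + 32*j^2 + 8*j - 3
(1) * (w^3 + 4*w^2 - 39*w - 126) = w^3 + 4*w^2 - 39*w - 126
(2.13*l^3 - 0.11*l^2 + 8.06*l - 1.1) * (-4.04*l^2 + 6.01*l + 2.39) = -8.6052*l^5 + 13.2457*l^4 - 28.1328*l^3 + 52.6217*l^2 + 12.6524*l - 2.629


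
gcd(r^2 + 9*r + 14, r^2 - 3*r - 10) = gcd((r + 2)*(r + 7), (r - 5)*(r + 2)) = r + 2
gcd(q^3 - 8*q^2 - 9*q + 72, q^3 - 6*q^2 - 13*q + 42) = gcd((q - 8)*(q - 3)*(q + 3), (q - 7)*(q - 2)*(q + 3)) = q + 3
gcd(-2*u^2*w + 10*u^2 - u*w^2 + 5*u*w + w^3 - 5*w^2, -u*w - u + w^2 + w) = 1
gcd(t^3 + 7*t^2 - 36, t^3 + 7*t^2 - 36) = t^3 + 7*t^2 - 36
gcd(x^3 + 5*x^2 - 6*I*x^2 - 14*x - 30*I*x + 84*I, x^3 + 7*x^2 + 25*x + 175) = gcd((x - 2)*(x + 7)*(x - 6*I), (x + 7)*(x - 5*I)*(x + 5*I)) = x + 7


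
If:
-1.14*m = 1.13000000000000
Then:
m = -0.99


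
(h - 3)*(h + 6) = h^2 + 3*h - 18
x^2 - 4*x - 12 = (x - 6)*(x + 2)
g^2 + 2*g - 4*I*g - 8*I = (g + 2)*(g - 4*I)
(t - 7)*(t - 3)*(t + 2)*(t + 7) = t^4 - t^3 - 55*t^2 + 49*t + 294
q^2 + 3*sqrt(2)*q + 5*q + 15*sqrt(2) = (q + 5)*(q + 3*sqrt(2))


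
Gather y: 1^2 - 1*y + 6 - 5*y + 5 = 12 - 6*y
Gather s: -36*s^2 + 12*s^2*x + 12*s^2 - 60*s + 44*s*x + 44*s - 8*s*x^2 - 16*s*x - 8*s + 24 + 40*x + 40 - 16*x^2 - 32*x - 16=s^2*(12*x - 24) + s*(-8*x^2 + 28*x - 24) - 16*x^2 + 8*x + 48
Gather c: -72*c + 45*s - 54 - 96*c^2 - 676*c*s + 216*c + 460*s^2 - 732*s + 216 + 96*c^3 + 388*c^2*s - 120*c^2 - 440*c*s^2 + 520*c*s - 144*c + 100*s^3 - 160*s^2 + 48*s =96*c^3 + c^2*(388*s - 216) + c*(-440*s^2 - 156*s) + 100*s^3 + 300*s^2 - 639*s + 162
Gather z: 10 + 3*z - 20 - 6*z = -3*z - 10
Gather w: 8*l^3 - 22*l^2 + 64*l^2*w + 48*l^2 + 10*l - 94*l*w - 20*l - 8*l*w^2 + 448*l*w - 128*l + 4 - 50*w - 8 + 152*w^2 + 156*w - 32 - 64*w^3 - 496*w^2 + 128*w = 8*l^3 + 26*l^2 - 138*l - 64*w^3 + w^2*(-8*l - 344) + w*(64*l^2 + 354*l + 234) - 36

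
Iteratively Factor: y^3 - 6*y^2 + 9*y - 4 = (y - 4)*(y^2 - 2*y + 1) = (y - 4)*(y - 1)*(y - 1)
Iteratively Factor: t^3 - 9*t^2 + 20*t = (t)*(t^2 - 9*t + 20) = t*(t - 4)*(t - 5)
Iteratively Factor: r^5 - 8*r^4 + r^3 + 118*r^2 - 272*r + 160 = (r + 4)*(r^4 - 12*r^3 + 49*r^2 - 78*r + 40) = (r - 1)*(r + 4)*(r^3 - 11*r^2 + 38*r - 40) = (r - 2)*(r - 1)*(r + 4)*(r^2 - 9*r + 20) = (r - 4)*(r - 2)*(r - 1)*(r + 4)*(r - 5)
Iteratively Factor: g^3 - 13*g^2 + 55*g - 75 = (g - 5)*(g^2 - 8*g + 15) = (g - 5)*(g - 3)*(g - 5)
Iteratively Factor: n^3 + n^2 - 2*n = (n - 1)*(n^2 + 2*n) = (n - 1)*(n + 2)*(n)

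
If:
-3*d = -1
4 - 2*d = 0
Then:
No Solution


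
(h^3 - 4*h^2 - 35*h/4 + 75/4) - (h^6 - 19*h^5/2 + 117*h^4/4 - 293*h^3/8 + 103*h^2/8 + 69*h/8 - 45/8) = -h^6 + 19*h^5/2 - 117*h^4/4 + 301*h^3/8 - 135*h^2/8 - 139*h/8 + 195/8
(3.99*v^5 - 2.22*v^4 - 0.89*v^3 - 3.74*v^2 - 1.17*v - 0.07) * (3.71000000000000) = 14.8029*v^5 - 8.2362*v^4 - 3.3019*v^3 - 13.8754*v^2 - 4.3407*v - 0.2597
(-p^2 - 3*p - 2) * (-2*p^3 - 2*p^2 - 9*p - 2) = 2*p^5 + 8*p^4 + 19*p^3 + 33*p^2 + 24*p + 4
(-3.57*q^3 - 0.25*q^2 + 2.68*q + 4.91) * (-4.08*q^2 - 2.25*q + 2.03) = 14.5656*q^5 + 9.0525*q^4 - 17.619*q^3 - 26.5703*q^2 - 5.6071*q + 9.9673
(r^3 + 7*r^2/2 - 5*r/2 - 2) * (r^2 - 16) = r^5 + 7*r^4/2 - 37*r^3/2 - 58*r^2 + 40*r + 32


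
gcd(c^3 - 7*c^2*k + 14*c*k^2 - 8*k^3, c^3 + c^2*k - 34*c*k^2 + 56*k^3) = c^2 - 6*c*k + 8*k^2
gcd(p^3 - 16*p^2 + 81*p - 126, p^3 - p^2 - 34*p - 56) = p - 7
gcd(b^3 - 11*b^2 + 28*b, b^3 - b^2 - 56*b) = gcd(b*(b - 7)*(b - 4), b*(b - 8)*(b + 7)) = b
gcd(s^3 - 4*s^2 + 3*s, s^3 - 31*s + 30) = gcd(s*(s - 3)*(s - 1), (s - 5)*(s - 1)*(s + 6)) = s - 1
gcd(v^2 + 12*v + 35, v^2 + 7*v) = v + 7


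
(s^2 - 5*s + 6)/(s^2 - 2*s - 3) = (s - 2)/(s + 1)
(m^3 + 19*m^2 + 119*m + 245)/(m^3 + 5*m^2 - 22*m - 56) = (m^2 + 12*m + 35)/(m^2 - 2*m - 8)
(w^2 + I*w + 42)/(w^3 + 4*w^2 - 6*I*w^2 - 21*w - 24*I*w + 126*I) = (w + 7*I)/(w^2 + 4*w - 21)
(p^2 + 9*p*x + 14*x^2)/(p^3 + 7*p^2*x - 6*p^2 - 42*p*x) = (p + 2*x)/(p*(p - 6))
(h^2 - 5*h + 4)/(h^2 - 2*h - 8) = (h - 1)/(h + 2)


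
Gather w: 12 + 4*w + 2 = 4*w + 14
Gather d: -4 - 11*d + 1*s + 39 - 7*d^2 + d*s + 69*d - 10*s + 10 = -7*d^2 + d*(s + 58) - 9*s + 45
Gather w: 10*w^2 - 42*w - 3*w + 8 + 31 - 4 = 10*w^2 - 45*w + 35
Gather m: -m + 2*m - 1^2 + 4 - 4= m - 1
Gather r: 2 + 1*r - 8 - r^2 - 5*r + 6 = -r^2 - 4*r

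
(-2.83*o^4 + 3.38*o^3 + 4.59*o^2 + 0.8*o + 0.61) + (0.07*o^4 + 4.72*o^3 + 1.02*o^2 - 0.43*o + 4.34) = -2.76*o^4 + 8.1*o^3 + 5.61*o^2 + 0.37*o + 4.95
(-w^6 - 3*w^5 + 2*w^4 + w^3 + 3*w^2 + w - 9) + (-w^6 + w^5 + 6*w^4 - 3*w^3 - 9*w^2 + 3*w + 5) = -2*w^6 - 2*w^5 + 8*w^4 - 2*w^3 - 6*w^2 + 4*w - 4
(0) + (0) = 0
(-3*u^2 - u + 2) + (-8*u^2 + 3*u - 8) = -11*u^2 + 2*u - 6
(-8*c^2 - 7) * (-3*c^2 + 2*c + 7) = 24*c^4 - 16*c^3 - 35*c^2 - 14*c - 49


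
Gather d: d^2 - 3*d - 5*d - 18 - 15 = d^2 - 8*d - 33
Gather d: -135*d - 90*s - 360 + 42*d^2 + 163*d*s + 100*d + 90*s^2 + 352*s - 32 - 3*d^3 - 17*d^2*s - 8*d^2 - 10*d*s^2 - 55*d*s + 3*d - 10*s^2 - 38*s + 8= -3*d^3 + d^2*(34 - 17*s) + d*(-10*s^2 + 108*s - 32) + 80*s^2 + 224*s - 384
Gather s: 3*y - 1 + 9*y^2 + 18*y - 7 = 9*y^2 + 21*y - 8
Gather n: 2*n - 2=2*n - 2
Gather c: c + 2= c + 2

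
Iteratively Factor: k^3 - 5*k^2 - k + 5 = (k - 5)*(k^2 - 1) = (k - 5)*(k - 1)*(k + 1)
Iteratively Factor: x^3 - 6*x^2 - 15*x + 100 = (x - 5)*(x^2 - x - 20) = (x - 5)*(x + 4)*(x - 5)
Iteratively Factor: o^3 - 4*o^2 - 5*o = (o - 5)*(o^2 + o) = (o - 5)*(o + 1)*(o)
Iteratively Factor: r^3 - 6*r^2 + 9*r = (r)*(r^2 - 6*r + 9) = r*(r - 3)*(r - 3)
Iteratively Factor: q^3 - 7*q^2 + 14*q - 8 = (q - 4)*(q^2 - 3*q + 2) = (q - 4)*(q - 2)*(q - 1)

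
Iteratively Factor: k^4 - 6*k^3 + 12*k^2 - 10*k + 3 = (k - 1)*(k^3 - 5*k^2 + 7*k - 3) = (k - 1)^2*(k^2 - 4*k + 3) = (k - 3)*(k - 1)^2*(k - 1)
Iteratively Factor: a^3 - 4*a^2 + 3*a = (a)*(a^2 - 4*a + 3) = a*(a - 3)*(a - 1)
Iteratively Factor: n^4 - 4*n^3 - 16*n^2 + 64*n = (n - 4)*(n^3 - 16*n) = (n - 4)*(n + 4)*(n^2 - 4*n) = (n - 4)^2*(n + 4)*(n)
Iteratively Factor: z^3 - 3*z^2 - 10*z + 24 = (z + 3)*(z^2 - 6*z + 8) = (z - 2)*(z + 3)*(z - 4)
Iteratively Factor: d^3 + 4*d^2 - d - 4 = (d + 1)*(d^2 + 3*d - 4) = (d + 1)*(d + 4)*(d - 1)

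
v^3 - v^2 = v^2*(v - 1)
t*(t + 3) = t^2 + 3*t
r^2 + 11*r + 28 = (r + 4)*(r + 7)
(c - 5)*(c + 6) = c^2 + c - 30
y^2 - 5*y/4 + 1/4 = (y - 1)*(y - 1/4)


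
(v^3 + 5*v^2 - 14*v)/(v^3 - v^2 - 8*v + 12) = v*(v + 7)/(v^2 + v - 6)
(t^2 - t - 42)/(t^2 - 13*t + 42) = (t + 6)/(t - 6)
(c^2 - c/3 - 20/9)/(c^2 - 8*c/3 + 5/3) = (c + 4/3)/(c - 1)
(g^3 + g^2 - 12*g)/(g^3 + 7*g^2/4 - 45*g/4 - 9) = 4*g/(4*g + 3)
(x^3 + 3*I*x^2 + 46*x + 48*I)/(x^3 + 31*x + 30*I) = (x + 8*I)/(x + 5*I)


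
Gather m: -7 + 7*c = 7*c - 7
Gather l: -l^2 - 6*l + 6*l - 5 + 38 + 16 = 49 - l^2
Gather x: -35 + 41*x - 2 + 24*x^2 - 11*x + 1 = 24*x^2 + 30*x - 36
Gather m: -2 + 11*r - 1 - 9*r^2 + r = -9*r^2 + 12*r - 3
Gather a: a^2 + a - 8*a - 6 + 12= a^2 - 7*a + 6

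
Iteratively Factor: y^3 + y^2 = (y)*(y^2 + y) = y^2*(y + 1)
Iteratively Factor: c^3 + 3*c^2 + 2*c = (c + 2)*(c^2 + c) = c*(c + 2)*(c + 1)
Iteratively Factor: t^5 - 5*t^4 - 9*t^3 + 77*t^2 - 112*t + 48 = (t - 1)*(t^4 - 4*t^3 - 13*t^2 + 64*t - 48) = (t - 1)^2*(t^3 - 3*t^2 - 16*t + 48) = (t - 3)*(t - 1)^2*(t^2 - 16) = (t - 4)*(t - 3)*(t - 1)^2*(t + 4)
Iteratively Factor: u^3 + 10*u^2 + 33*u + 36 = (u + 4)*(u^2 + 6*u + 9) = (u + 3)*(u + 4)*(u + 3)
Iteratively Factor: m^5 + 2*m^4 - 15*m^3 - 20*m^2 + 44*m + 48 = (m + 4)*(m^4 - 2*m^3 - 7*m^2 + 8*m + 12) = (m + 2)*(m + 4)*(m^3 - 4*m^2 + m + 6) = (m - 3)*(m + 2)*(m + 4)*(m^2 - m - 2) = (m - 3)*(m + 1)*(m + 2)*(m + 4)*(m - 2)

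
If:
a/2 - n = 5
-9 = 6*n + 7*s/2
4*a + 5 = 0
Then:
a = -5/4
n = -45/8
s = 99/14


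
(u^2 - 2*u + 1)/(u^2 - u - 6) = (-u^2 + 2*u - 1)/(-u^2 + u + 6)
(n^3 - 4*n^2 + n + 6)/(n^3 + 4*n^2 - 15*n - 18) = (n - 2)/(n + 6)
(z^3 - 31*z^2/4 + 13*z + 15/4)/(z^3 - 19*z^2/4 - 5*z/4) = (z - 3)/z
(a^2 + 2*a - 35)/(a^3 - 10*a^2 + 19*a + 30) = (a + 7)/(a^2 - 5*a - 6)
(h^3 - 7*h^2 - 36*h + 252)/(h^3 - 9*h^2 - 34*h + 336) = (h - 6)/(h - 8)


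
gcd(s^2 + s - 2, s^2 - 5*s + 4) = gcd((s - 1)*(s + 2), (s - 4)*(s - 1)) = s - 1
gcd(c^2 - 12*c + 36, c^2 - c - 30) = c - 6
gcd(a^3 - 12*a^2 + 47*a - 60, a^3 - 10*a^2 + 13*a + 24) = a - 3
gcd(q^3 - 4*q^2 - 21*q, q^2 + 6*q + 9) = q + 3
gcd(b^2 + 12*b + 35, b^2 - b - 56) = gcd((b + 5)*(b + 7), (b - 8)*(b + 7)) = b + 7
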